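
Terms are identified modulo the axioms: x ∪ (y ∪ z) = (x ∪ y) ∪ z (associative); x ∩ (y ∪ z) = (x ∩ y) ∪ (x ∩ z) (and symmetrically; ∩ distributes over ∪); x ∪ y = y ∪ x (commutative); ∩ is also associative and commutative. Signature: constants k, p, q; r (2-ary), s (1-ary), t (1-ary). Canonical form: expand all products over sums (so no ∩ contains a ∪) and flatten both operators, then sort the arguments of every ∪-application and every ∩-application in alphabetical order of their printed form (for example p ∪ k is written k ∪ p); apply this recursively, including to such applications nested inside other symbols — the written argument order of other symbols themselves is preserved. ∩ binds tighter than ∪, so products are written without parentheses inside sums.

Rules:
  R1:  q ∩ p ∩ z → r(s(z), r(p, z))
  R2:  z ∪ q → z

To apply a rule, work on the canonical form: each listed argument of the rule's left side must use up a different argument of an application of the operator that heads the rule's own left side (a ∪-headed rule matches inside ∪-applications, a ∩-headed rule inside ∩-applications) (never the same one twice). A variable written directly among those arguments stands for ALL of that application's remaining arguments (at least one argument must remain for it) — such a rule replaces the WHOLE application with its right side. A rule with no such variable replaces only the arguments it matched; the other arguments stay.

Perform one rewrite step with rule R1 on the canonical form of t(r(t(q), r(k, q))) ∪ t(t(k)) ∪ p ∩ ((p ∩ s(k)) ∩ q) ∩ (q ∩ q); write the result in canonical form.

Answer: r(s(p ∩ q ∩ q ∩ s(k)), r(p, p ∩ q ∩ q ∩ s(k))) ∪ t(r(t(q), r(k, q))) ∪ t(t(k))

Derivation:
Canonical form:  p ∩ p ∩ q ∩ q ∩ q ∩ s(k) ∪ t(r(t(q), r(k, q))) ∪ t(t(k))
Apply R1:  consuming p, q;  z := p ∩ q ∩ q ∩ s(k)
The extension variable absorbs all remaining arguments, so the whole application is rewritten.
New term:  r(s(p ∩ q ∩ q ∩ s(k)), r(p, p ∩ q ∩ q ∩ s(k))) ∪ t(r(t(q), r(k, q))) ∪ t(t(k))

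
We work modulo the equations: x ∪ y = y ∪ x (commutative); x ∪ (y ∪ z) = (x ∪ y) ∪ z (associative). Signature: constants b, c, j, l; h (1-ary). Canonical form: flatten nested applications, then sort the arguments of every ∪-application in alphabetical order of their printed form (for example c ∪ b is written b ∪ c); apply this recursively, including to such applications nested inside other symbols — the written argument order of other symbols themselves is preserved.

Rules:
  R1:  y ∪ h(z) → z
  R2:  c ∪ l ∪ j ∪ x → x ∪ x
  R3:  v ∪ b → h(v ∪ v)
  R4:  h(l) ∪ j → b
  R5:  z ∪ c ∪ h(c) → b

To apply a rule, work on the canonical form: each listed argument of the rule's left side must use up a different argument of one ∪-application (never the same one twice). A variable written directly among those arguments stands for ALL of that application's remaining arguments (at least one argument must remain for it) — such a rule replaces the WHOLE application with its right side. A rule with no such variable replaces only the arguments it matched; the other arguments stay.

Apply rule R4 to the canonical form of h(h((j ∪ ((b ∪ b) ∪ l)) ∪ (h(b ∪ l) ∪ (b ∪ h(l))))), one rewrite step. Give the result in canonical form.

Answer: h(h(b ∪ b ∪ b ∪ b ∪ h(b ∪ l) ∪ l))

Derivation:
Canonical form:  h(h(b ∪ b ∪ b ∪ h(b ∪ l) ∪ h(l) ∪ j ∪ l))
Apply R4:  consuming h(l), j
New term:  h(h(b ∪ b ∪ b ∪ b ∪ h(b ∪ l) ∪ l))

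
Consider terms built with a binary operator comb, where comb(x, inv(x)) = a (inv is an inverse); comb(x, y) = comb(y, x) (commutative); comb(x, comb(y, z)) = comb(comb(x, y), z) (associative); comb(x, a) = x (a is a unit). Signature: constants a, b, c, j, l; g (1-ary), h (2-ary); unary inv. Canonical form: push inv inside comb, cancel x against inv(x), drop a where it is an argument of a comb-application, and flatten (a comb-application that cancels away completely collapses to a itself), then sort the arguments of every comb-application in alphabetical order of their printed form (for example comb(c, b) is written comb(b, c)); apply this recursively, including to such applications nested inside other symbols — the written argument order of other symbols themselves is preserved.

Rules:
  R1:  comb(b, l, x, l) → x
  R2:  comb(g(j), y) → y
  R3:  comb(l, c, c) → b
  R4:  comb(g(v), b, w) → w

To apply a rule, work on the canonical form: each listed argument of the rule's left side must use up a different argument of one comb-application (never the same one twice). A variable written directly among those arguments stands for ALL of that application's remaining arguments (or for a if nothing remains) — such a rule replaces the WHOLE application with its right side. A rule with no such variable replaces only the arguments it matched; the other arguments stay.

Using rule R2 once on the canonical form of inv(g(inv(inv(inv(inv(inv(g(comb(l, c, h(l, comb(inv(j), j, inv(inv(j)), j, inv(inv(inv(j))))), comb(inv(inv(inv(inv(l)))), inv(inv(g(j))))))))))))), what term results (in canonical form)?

Answer: inv(g(inv(g(comb(c, h(l, j), l, l)))))

Derivation:
Canonical form:  inv(g(inv(g(comb(c, g(j), h(l, j), l, l)))))
R2 matches:  uses g(j);  y := comb(c, h(l, j), l, l)
Every leftover argument binds to the variable; the entire application is replaced.
Giving:  inv(g(inv(g(comb(c, h(l, j), l, l)))))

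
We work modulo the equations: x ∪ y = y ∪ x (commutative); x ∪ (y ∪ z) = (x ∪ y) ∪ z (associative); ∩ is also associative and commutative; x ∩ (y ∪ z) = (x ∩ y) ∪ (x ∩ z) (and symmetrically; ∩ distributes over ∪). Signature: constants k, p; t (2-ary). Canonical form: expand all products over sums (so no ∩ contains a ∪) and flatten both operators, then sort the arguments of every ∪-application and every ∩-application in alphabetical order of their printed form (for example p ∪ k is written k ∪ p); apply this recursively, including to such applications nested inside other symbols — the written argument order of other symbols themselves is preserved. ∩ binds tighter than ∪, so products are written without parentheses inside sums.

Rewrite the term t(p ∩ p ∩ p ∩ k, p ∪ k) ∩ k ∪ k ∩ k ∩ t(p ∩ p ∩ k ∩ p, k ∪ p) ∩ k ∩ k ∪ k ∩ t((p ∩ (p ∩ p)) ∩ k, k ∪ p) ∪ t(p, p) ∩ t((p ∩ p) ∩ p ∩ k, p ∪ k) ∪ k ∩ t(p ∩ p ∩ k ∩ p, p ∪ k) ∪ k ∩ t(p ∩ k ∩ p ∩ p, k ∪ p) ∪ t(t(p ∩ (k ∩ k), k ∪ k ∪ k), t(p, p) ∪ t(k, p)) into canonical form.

Merge nested applications:  k ∩ t(k ∩ p ∩ p ∩ p, k ∪ p) ∪ k ∩ k ∩ k ∩ k ∩ t(k ∩ p ∩ p ∩ p, k ∪ p) ∪ k ∩ t(k ∩ p ∩ p ∩ p, k ∪ p) ∪ t(k ∩ p ∩ p ∩ p, k ∪ p) ∩ t(p, p) ∪ k ∩ t(k ∩ p ∩ p ∩ p, k ∪ p) ∪ k ∩ t(k ∩ p ∩ p ∩ p, k ∪ p) ∪ t(t(k ∩ k ∩ p, k ∪ k ∪ k), t(k, p) ∪ t(p, p))
Sort arguments:  k ∩ k ∩ k ∩ k ∩ t(k ∩ p ∩ p ∩ p, k ∪ p) ∪ k ∩ t(k ∩ p ∩ p ∩ p, k ∪ p) ∪ k ∩ t(k ∩ p ∩ p ∩ p, k ∪ p) ∪ k ∩ t(k ∩ p ∩ p ∩ p, k ∪ p) ∪ k ∩ t(k ∩ p ∩ p ∩ p, k ∪ p) ∪ t(k ∩ p ∩ p ∩ p, k ∪ p) ∩ t(p, p) ∪ t(t(k ∩ k ∩ p, k ∪ k ∪ k), t(k, p) ∪ t(p, p))

Answer: k ∩ k ∩ k ∩ k ∩ t(k ∩ p ∩ p ∩ p, k ∪ p) ∪ k ∩ t(k ∩ p ∩ p ∩ p, k ∪ p) ∪ k ∩ t(k ∩ p ∩ p ∩ p, k ∪ p) ∪ k ∩ t(k ∩ p ∩ p ∩ p, k ∪ p) ∪ k ∩ t(k ∩ p ∩ p ∩ p, k ∪ p) ∪ t(k ∩ p ∩ p ∩ p, k ∪ p) ∩ t(p, p) ∪ t(t(k ∩ k ∩ p, k ∪ k ∪ k), t(k, p) ∪ t(p, p))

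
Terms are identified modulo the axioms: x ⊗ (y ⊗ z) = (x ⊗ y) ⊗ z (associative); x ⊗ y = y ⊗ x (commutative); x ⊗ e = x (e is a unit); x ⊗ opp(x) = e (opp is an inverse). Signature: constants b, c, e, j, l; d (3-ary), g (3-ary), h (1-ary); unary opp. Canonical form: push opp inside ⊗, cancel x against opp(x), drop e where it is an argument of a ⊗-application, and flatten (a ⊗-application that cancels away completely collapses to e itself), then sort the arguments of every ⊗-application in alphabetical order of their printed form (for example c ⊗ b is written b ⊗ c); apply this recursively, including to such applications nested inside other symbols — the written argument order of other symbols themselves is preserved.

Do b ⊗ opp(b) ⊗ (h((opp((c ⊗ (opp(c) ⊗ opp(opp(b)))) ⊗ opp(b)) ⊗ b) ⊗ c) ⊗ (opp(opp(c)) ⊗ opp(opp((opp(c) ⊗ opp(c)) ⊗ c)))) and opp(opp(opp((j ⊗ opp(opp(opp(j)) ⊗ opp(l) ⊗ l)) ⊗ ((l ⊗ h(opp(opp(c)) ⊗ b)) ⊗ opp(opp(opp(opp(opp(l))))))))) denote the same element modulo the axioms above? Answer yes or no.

Left:  b ⊗ opp(b) ⊗ (h((opp((c ⊗ (opp(c) ⊗ opp(opp(b)))) ⊗ opp(b)) ⊗ b) ⊗ c) ⊗ (opp(opp(c)) ⊗ opp(opp((opp(c) ⊗ opp(c)) ⊗ c))))
  Push opp inside:  distribute opp over ⊗ and collapse double opp
  Inverses cancel:  b cancels; c cancels
  Combine occurrences:  h(b ⊗ c)
Right:  opp(opp(opp((j ⊗ opp(opp(opp(j)) ⊗ opp(l) ⊗ l)) ⊗ ((l ⊗ h(opp(opp(c)) ⊗ b)) ⊗ opp(opp(opp(opp(opp(l)))))))))
  Push opp inside:  distribute opp over ⊗ and collapse double opp
  Cancel:  j cancels; l cancels
  Collect terms:  opp(h(b ⊗ c))

Answer: no — h(b ⊗ c) vs opp(h(b ⊗ c))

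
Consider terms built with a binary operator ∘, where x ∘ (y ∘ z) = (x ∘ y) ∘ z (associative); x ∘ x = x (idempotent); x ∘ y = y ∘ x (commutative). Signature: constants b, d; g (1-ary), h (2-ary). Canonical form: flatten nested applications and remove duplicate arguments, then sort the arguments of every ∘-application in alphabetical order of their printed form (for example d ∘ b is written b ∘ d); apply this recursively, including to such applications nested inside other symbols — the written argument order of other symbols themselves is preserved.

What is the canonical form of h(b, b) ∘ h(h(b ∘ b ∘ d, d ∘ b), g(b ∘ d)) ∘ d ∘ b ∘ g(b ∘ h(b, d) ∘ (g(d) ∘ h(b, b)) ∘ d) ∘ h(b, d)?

Inside:  h(h(b ∘ b ∘ d, d ∘ b), g(b ∘ d))  →  h(h(b ∘ d, b ∘ d), g(b ∘ d))
Canonicalize subterm:  g(b ∘ h(b, d) ∘ (g(d) ∘ h(b, b)) ∘ d)  →  g(b ∘ d ∘ g(d) ∘ h(b, b) ∘ h(b, d))
Sort arguments:  b ∘ d ∘ g(b ∘ d ∘ g(d) ∘ h(b, b) ∘ h(b, d)) ∘ h(b, b) ∘ h(b, d) ∘ h(h(b ∘ d, b ∘ d), g(b ∘ d))

Answer: b ∘ d ∘ g(b ∘ d ∘ g(d) ∘ h(b, b) ∘ h(b, d)) ∘ h(b, b) ∘ h(b, d) ∘ h(h(b ∘ d, b ∘ d), g(b ∘ d))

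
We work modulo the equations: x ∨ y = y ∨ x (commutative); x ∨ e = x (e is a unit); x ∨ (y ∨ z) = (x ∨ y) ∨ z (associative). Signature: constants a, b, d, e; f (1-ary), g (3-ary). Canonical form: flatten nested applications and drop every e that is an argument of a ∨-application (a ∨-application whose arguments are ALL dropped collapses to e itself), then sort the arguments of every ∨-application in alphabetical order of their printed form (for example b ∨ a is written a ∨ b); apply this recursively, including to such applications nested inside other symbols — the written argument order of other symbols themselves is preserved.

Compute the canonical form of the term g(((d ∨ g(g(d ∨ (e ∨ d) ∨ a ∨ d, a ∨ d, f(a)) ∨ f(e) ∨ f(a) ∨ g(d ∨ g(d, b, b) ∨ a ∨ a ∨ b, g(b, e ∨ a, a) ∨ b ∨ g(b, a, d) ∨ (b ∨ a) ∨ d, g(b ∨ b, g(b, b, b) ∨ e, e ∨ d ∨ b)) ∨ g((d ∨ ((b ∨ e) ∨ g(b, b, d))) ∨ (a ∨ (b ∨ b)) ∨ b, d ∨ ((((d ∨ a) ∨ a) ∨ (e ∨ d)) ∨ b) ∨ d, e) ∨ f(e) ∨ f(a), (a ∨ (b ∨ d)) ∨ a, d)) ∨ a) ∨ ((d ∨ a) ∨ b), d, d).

Answer: g(a ∨ a ∨ b ∨ d ∨ d ∨ g(f(a) ∨ f(a) ∨ f(e) ∨ f(e) ∨ g(a ∨ a ∨ b ∨ d ∨ g(d, b, b), a ∨ b ∨ b ∨ d ∨ g(b, a, a) ∨ g(b, a, d), g(b ∨ b, g(b, b, b), b ∨ d)) ∨ g(a ∨ b ∨ b ∨ b ∨ b ∨ d ∨ g(b, b, d), a ∨ a ∨ b ∨ d ∨ d ∨ d ∨ d, e) ∨ g(a ∨ d ∨ d ∨ d, a ∨ d, f(a)), a ∨ a ∨ b ∨ d, d), d, d)

Derivation:
Work inside:  ((d ∨ g(g(d ∨ (e ∨ d) ∨ a ∨ d, a ∨ d, f(a)) ∨ f(e) ∨ f(a) ∨ g(d ∨ g(d, b, b) ∨ a ∨ a ∨ b, g(b, e ∨ a, a) ∨ b ∨ g(b, a, d) ∨ (b ∨ a) ∨ d, g(b ∨ b, g(b, b, b) ∨ e, e ∨ d ∨ b)) ∨ g((d ∨ ((b ∨ e) ∨ g(b, b, d))) ∨ (a ∨ (b ∨ b)) ∨ b, d ∨ ((((d ∨ a) ∨ a) ∨ (e ∨ d)) ∨ b) ∨ d, e) ∨ f(e) ∨ f(a), (a ∨ (b ∨ d)) ∨ a, d)) ∨ a) ∨ ((d ∨ a) ∨ b)
Flatten:  d ∨ g(g(d ∨ (e ∨ d) ∨ a ∨ d, a ∨ d, f(a)) ∨ f(e) ∨ f(a) ∨ g(d ∨ g(d, b, b) ∨ a ∨ a ∨ b, g(b, e ∨ a, a) ∨ b ∨ g(b, a, d) ∨ (b ∨ a) ∨ d, g(b ∨ b, g(b, b, b) ∨ e, e ∨ d ∨ b)) ∨ g((d ∨ ((b ∨ e) ∨ g(b, b, d))) ∨ (a ∨ (b ∨ b)) ∨ b, d ∨ ((((d ∨ a) ∨ a) ∨ (e ∨ d)) ∨ b) ∨ d, e) ∨ f(e) ∨ f(a), (a ∨ (b ∨ d)) ∨ a, d) ∨ a ∨ d ∨ a ∨ b
Inside:  g(g(d ∨ (e ∨ d) ∨ a ∨ d, a ∨ d, f(a)) ∨ f(e) ∨ f(a) ∨ g(d ∨ g(d, b, b) ∨ a ∨ a ∨ b, g(b, e ∨ a, a) ∨ b ∨ g(b, a, d) ∨ (b ∨ a) ∨ d, g(b ∨ b, g(b, b, b) ∨ e, e ∨ d ∨ b)) ∨ g((d ∨ ((b ∨ e) ∨ g(b, b, d))) ∨ (a ∨ (b ∨ b)) ∨ b, d ∨ ((((d ∨ a) ∨ a) ∨ (e ∨ d)) ∨ b) ∨ d, e) ∨ f(e) ∨ f(a), (a ∨ (b ∨ d)) ∨ a, d)  →  g(f(a) ∨ f(a) ∨ f(e) ∨ f(e) ∨ g(a ∨ a ∨ b ∨ d ∨ g(d, b, b), a ∨ b ∨ b ∨ d ∨ g(b, a, a) ∨ g(b, a, d), g(b ∨ b, g(b, b, b), b ∨ d)) ∨ g(a ∨ b ∨ b ∨ b ∨ b ∨ d ∨ g(b, b, d), a ∨ a ∨ b ∨ d ∨ d ∨ d ∨ d, e) ∨ g(a ∨ d ∨ d ∨ d, a ∨ d, f(a)), a ∨ a ∨ b ∨ d, d)
Sort:  a ∨ a ∨ b ∨ d ∨ d ∨ g(f(a) ∨ f(a) ∨ f(e) ∨ f(e) ∨ g(a ∨ a ∨ b ∨ d ∨ g(d, b, b), a ∨ b ∨ b ∨ d ∨ g(b, a, a) ∨ g(b, a, d), g(b ∨ b, g(b, b, b), b ∨ d)) ∨ g(a ∨ b ∨ b ∨ b ∨ b ∨ d ∨ g(b, b, d), a ∨ a ∨ b ∨ d ∨ d ∨ d ∨ d, e) ∨ g(a ∨ d ∨ d ∨ d, a ∨ d, f(a)), a ∨ a ∨ b ∨ d, d)
Rebuild:  g(a ∨ a ∨ b ∨ d ∨ d ∨ g(f(a) ∨ f(a) ∨ f(e) ∨ f(e) ∨ g(a ∨ a ∨ b ∨ d ∨ g(d, b, b), a ∨ b ∨ b ∨ d ∨ g(b, a, a) ∨ g(b, a, d), g(b ∨ b, g(b, b, b), b ∨ d)) ∨ g(a ∨ b ∨ b ∨ b ∨ b ∨ d ∨ g(b, b, d), a ∨ a ∨ b ∨ d ∨ d ∨ d ∨ d, e) ∨ g(a ∨ d ∨ d ∨ d, a ∨ d, f(a)), a ∨ a ∨ b ∨ d, d), d, d)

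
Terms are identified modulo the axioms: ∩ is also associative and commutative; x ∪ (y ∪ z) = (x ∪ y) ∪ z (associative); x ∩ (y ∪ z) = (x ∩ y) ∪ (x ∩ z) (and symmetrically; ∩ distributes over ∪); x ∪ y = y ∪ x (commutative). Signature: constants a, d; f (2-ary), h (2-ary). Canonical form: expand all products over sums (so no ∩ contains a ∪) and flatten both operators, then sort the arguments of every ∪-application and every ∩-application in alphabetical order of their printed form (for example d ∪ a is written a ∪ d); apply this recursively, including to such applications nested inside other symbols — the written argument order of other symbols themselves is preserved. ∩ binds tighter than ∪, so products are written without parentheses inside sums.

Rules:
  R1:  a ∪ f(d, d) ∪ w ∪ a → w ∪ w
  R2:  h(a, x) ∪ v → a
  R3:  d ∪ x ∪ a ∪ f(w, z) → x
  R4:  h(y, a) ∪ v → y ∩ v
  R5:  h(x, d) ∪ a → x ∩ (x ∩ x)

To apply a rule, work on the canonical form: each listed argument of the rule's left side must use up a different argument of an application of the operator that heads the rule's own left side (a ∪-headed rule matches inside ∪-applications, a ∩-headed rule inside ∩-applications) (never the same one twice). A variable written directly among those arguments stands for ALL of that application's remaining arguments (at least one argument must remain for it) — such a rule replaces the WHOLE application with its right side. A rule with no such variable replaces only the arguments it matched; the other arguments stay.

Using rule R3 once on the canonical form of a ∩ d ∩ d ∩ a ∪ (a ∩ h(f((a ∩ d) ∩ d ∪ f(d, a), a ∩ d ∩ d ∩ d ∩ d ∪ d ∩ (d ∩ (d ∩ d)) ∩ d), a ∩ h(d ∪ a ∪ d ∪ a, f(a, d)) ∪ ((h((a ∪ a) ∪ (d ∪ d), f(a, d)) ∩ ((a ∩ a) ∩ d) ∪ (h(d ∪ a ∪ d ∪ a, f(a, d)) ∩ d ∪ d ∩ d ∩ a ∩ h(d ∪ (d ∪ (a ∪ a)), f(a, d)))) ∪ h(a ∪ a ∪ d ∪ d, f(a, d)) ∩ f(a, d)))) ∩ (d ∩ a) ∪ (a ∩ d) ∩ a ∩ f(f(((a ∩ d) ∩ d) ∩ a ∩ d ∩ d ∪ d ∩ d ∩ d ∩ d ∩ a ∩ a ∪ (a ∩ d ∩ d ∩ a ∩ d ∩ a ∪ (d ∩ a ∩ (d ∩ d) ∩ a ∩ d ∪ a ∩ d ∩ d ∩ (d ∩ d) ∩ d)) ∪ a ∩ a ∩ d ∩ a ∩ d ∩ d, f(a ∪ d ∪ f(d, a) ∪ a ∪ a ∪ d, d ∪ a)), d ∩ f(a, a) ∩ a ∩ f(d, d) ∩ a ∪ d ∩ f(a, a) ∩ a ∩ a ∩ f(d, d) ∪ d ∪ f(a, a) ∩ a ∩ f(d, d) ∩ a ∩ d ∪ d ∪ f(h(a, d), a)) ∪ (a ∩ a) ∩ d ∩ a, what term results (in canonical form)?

Answer: a ∩ a ∩ a ∩ d ∪ a ∩ a ∩ d ∩ d ∪ a ∩ a ∩ d ∩ f(f(a ∩ a ∩ a ∩ d ∩ d ∩ d ∪ a ∩ a ∩ a ∩ d ∩ d ∩ d ∪ a ∩ a ∩ d ∩ d ∩ d ∩ d ∪ a ∩ a ∩ d ∩ d ∩ d ∩ d ∪ a ∩ a ∩ d ∩ d ∩ d ∩ d ∪ a ∩ d ∩ d ∩ d ∩ d ∩ d, f(a ∪ a ∪ d, a ∪ d)), a ∩ a ∩ d ∩ f(a, a) ∩ f(d, d) ∪ a ∩ a ∩ d ∩ f(a, a) ∩ f(d, d) ∪ a ∩ a ∩ d ∩ f(a, a) ∩ f(d, d) ∪ d ∪ d ∪ f(h(a, d), a)) ∪ a ∩ a ∩ d ∩ h(f(a ∩ d ∩ d ∪ f(d, a), a ∩ d ∩ d ∩ d ∩ d ∪ d ∩ d ∩ d ∩ d ∩ d), a ∩ a ∩ d ∩ h(a ∪ a ∪ d ∪ d, f(a, d)) ∪ a ∩ d ∩ d ∩ h(a ∪ a ∪ d ∪ d, f(a, d)) ∪ a ∩ h(a ∪ a ∪ d ∪ d, f(a, d)) ∪ d ∩ h(a ∪ a ∪ d ∪ d, f(a, d)) ∪ f(a, d) ∩ h(a ∪ a ∪ d ∪ d, f(a, d)))

Derivation:
Canonical form:  a ∩ a ∩ a ∩ d ∪ a ∩ a ∩ d ∩ d ∪ a ∩ a ∩ d ∩ f(f(a ∩ a ∩ a ∩ d ∩ d ∩ d ∪ a ∩ a ∩ a ∩ d ∩ d ∩ d ∪ a ∩ a ∩ d ∩ d ∩ d ∩ d ∪ a ∩ a ∩ d ∩ d ∩ d ∩ d ∪ a ∩ a ∩ d ∩ d ∩ d ∩ d ∪ a ∩ d ∩ d ∩ d ∩ d ∩ d, f(a ∪ a ∪ a ∪ d ∪ d ∪ f(d, a), a ∪ d)), a ∩ a ∩ d ∩ f(a, a) ∩ f(d, d) ∪ a ∩ a ∩ d ∩ f(a, a) ∩ f(d, d) ∪ a ∩ a ∩ d ∩ f(a, a) ∩ f(d, d) ∪ d ∪ d ∪ f(h(a, d), a)) ∪ a ∩ a ∩ d ∩ h(f(a ∩ d ∩ d ∪ f(d, a), a ∩ d ∩ d ∩ d ∩ d ∪ d ∩ d ∩ d ∩ d ∩ d), a ∩ a ∩ d ∩ h(a ∪ a ∪ d ∪ d, f(a, d)) ∪ a ∩ d ∩ d ∩ h(a ∪ a ∪ d ∪ d, f(a, d)) ∪ a ∩ h(a ∪ a ∪ d ∪ d, f(a, d)) ∪ d ∩ h(a ∪ a ∪ d ∪ d, f(a, d)) ∪ f(a, d) ∩ h(a ∪ a ∪ d ∪ d, f(a, d)))
R3 matches:  uses a, d, f(d, a);  w := d, x := a ∪ a ∪ d, z := a
The variable takes the whole remainder — replace the entire application.
Result:  a ∩ a ∩ a ∩ d ∪ a ∩ a ∩ d ∩ d ∪ a ∩ a ∩ d ∩ f(f(a ∩ a ∩ a ∩ d ∩ d ∩ d ∪ a ∩ a ∩ a ∩ d ∩ d ∩ d ∪ a ∩ a ∩ d ∩ d ∩ d ∩ d ∪ a ∩ a ∩ d ∩ d ∩ d ∩ d ∪ a ∩ a ∩ d ∩ d ∩ d ∩ d ∪ a ∩ d ∩ d ∩ d ∩ d ∩ d, f(a ∪ a ∪ d, a ∪ d)), a ∩ a ∩ d ∩ f(a, a) ∩ f(d, d) ∪ a ∩ a ∩ d ∩ f(a, a) ∩ f(d, d) ∪ a ∩ a ∩ d ∩ f(a, a) ∩ f(d, d) ∪ d ∪ d ∪ f(h(a, d), a)) ∪ a ∩ a ∩ d ∩ h(f(a ∩ d ∩ d ∪ f(d, a), a ∩ d ∩ d ∩ d ∩ d ∪ d ∩ d ∩ d ∩ d ∩ d), a ∩ a ∩ d ∩ h(a ∪ a ∪ d ∪ d, f(a, d)) ∪ a ∩ d ∩ d ∩ h(a ∪ a ∪ d ∪ d, f(a, d)) ∪ a ∩ h(a ∪ a ∪ d ∪ d, f(a, d)) ∪ d ∩ h(a ∪ a ∪ d ∪ d, f(a, d)) ∪ f(a, d) ∩ h(a ∪ a ∪ d ∪ d, f(a, d)))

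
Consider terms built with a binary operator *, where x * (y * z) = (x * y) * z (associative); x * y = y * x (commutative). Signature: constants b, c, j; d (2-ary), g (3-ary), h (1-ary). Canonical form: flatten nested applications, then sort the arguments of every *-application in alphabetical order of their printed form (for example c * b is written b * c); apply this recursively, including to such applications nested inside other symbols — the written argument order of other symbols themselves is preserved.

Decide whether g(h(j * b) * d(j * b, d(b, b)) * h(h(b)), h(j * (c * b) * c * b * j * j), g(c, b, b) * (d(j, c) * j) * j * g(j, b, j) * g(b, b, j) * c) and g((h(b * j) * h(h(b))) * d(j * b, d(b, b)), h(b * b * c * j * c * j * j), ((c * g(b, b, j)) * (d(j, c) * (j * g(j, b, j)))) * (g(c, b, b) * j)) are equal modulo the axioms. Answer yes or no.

Answer: yes — both canonical forms are g(d(b * j, d(b, b)) * h(b * j) * h(h(b)), h(b * b * c * c * j * j * j), c * d(j, c) * g(b, b, j) * g(c, b, b) * g(j, b, j) * j * j)

Derivation:
Left:  g(h(j * b) * d(j * b, d(b, b)) * h(h(b)), h(j * (c * b) * c * b * j * j), g(c, b, b) * (d(j, c) * j) * j * g(j, b, j) * g(b, b, j) * c)
  Work inside:  g(c, b, b) * (d(j, c) * j) * j * g(j, b, j) * g(b, b, j) * c
  Merge nested applications:  g(c, b, b) * d(j, c) * j * j * g(j, b, j) * g(b, b, j) * c
  Order the arguments:  c * d(j, c) * g(b, b, j) * g(c, b, b) * g(j, b, j) * j * j
  Rebuild:  g(d(b * j, d(b, b)) * h(b * j) * h(h(b)), h(b * b * c * c * j * j * j), c * d(j, c) * g(b, b, j) * g(c, b, b) * g(j, b, j) * j * j)
Right:  g((h(b * j) * h(h(b))) * d(j * b, d(b, b)), h(b * b * c * j * c * j * j), ((c * g(b, b, j)) * (d(j, c) * (j * g(j, b, j)))) * (g(c, b, b) * j))
  Focus inside:  ((c * g(b, b, j)) * (d(j, c) * (j * g(j, b, j)))) * (g(c, b, b) * j)
  Flatten:  c * g(b, b, j) * d(j, c) * j * g(j, b, j) * g(c, b, b) * j
  Sort:  c * d(j, c) * g(b, b, j) * g(c, b, b) * g(j, b, j) * j * j
  Rebuild:  g(d(b * j, d(b, b)) * h(b * j) * h(h(b)), h(b * b * c * c * j * j * j), c * d(j, c) * g(b, b, j) * g(c, b, b) * g(j, b, j) * j * j)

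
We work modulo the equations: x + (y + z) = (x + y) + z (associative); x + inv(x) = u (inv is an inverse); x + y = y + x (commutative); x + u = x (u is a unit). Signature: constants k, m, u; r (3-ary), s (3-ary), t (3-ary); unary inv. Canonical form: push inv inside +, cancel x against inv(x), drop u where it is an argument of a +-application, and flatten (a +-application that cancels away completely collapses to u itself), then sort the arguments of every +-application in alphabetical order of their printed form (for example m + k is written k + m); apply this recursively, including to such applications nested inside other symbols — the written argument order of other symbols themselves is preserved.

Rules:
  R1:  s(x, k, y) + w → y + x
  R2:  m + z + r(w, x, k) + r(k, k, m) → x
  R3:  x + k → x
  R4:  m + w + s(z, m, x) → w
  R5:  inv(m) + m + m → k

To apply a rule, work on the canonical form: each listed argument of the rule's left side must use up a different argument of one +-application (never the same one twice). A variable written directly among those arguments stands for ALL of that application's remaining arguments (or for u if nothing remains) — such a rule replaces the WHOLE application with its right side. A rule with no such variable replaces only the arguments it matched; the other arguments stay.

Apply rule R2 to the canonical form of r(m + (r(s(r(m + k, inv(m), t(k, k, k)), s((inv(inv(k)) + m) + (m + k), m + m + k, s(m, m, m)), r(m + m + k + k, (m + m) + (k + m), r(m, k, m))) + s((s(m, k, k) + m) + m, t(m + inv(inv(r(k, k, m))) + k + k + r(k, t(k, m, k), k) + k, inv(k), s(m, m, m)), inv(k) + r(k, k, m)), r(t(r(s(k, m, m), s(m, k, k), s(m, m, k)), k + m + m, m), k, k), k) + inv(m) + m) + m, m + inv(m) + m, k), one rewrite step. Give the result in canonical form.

Canonical form:  r(m + m + r(s(m + m + s(m, k, k), t(k + k + k + m + r(k, k, m) + r(k, t(k, m, k), k), inv(k), s(m, m, m)), inv(k) + r(k, k, m)) + s(r(k + m, inv(m), t(k, k, k)), s(k + k + m + m, k + m + m, s(m, m, m)), r(k + k + m + m, k + m + m + m, r(m, k, m))), r(t(r(s(k, m, m), s(m, k, k), s(m, m, k)), k + m + m, m), k, k), k), m, k)
Apply R2:  consuming m, r(k, k, m), r(k, t(k, m, k), k);  w := k, x := t(k, m, k), z := k + k + k
Every leftover argument binds to the variable; the entire application is replaced.
New term:  r(m + m + r(s(m + m + s(m, k, k), t(t(k, m, k), inv(k), s(m, m, m)), inv(k) + r(k, k, m)) + s(r(k + m, inv(m), t(k, k, k)), s(k + k + m + m, k + m + m, s(m, m, m)), r(k + k + m + m, k + m + m + m, r(m, k, m))), r(t(r(s(k, m, m), s(m, k, k), s(m, m, k)), k + m + m, m), k, k), k), m, k)

Answer: r(m + m + r(s(m + m + s(m, k, k), t(t(k, m, k), inv(k), s(m, m, m)), inv(k) + r(k, k, m)) + s(r(k + m, inv(m), t(k, k, k)), s(k + k + m + m, k + m + m, s(m, m, m)), r(k + k + m + m, k + m + m + m, r(m, k, m))), r(t(r(s(k, m, m), s(m, k, k), s(m, m, k)), k + m + m, m), k, k), k), m, k)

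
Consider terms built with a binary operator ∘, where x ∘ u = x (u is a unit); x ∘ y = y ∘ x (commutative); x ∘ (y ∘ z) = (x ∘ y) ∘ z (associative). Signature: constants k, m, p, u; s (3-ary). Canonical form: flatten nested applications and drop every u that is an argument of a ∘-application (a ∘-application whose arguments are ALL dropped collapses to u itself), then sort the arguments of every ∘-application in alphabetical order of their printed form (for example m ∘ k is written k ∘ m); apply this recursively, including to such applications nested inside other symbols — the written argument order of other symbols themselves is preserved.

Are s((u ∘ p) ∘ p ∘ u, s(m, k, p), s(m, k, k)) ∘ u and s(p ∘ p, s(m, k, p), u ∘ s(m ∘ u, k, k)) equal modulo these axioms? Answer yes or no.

Left:  s((u ∘ p) ∘ p ∘ u, s(m, k, p), s(m, k, k)) ∘ u
  Simplify inside:  s((u ∘ p) ∘ p ∘ u, s(m, k, p), s(m, k, k))  →  s(p ∘ p, s(m, k, p), s(m, k, k))
  Units out:  drop u
  Sort:  s(p ∘ p, s(m, k, p), s(m, k, k))
Right:  s(p ∘ p, s(m, k, p), u ∘ s(m ∘ u, k, k))
  Focus inside:  u ∘ s(m ∘ u, k, k)
  Inside:  s(m ∘ u, k, k)  →  s(m, k, k)
  Unit:  drop u
  Sort arguments:  s(m, k, k)
  Rebuild:  s(p ∘ p, s(m, k, p), s(m, k, k))

Answer: yes — both canonical forms are s(p ∘ p, s(m, k, p), s(m, k, k))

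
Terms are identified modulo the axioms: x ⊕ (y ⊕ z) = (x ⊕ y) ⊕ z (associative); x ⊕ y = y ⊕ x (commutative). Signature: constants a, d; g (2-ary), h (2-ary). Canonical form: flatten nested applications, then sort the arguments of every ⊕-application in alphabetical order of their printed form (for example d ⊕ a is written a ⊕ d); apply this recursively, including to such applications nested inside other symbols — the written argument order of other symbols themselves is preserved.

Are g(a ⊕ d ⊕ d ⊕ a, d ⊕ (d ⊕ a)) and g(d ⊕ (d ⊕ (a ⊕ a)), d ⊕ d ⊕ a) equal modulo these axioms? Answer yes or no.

Answer: yes — both canonical forms are g(a ⊕ a ⊕ d ⊕ d, a ⊕ d ⊕ d)

Derivation:
Left:  g(a ⊕ d ⊕ d ⊕ a, d ⊕ (d ⊕ a))
  Focus inside:  d ⊕ (d ⊕ a)
  Flatten:  d ⊕ d ⊕ a
  Sort arguments:  a ⊕ d ⊕ d
  Reassemble:  g(a ⊕ a ⊕ d ⊕ d, a ⊕ d ⊕ d)
Right:  g(d ⊕ (d ⊕ (a ⊕ a)), d ⊕ d ⊕ a)
  Descend into:  d ⊕ (d ⊕ (a ⊕ a))
  Merge nested applications:  d ⊕ d ⊕ a ⊕ a
  Sort arguments:  a ⊕ a ⊕ d ⊕ d
  Rebuild:  g(a ⊕ a ⊕ d ⊕ d, a ⊕ d ⊕ d)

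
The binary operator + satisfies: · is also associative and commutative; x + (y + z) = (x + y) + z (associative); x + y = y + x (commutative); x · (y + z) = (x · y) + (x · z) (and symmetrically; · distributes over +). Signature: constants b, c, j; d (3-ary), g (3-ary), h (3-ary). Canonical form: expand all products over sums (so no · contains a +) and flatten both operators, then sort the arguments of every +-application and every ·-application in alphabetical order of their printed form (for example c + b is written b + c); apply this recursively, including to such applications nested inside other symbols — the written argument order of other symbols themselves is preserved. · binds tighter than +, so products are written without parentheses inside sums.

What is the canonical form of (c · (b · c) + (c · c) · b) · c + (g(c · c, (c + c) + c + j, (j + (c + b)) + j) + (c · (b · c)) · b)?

Answer: b · b · c · c + b · c · c · c + b · c · c · c + g(c · c, c + c + c + j, b + c + j + j)

Derivation:
Distribute:  b · c · c · c + b · c · c · c + g(c · c, c + c + c + j, b + c + j + j) + b · b · c · c
Order the arguments:  b · b · c · c + b · c · c · c + b · c · c · c + g(c · c, c + c + c + j, b + c + j + j)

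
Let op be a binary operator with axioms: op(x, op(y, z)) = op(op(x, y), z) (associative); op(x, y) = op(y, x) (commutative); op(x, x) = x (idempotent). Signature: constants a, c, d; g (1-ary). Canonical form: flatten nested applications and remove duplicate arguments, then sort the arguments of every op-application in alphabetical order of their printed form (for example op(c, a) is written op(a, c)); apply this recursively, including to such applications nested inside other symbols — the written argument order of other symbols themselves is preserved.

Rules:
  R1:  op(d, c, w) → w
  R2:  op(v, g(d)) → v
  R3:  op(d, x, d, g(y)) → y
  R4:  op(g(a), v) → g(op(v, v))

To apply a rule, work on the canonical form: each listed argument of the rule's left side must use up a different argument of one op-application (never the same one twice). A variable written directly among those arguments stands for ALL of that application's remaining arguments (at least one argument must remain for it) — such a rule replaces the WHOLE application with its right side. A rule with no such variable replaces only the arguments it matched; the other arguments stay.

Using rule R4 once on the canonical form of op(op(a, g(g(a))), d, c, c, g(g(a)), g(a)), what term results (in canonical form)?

Canonical form:  op(a, c, d, g(a), g(g(a)))
Apply R4:  consuming g(a);  v := op(a, c, d, g(g(a)))
The extension variable absorbs all remaining arguments, so the whole application is rewritten.
Result:  g(op(a, c, d, g(g(a))))

Answer: g(op(a, c, d, g(g(a))))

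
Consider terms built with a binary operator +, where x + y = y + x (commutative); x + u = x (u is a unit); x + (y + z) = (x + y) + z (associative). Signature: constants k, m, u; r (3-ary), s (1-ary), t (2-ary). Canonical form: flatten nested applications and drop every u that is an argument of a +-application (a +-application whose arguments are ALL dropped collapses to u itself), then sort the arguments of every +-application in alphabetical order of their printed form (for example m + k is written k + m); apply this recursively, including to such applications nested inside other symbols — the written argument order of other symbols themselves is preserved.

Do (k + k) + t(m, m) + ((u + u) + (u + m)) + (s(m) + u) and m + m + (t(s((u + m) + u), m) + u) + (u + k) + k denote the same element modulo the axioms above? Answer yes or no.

Left:  (k + k) + t(m, m) + ((u + u) + (u + m)) + (s(m) + u)
  Flatten:  k + k + t(m, m) + u + u + u + m + s(m) + u
  Unit:  drop u (×4)
  Sort arguments:  k + k + m + s(m) + t(m, m)
Right:  m + m + (t(s((u + m) + u), m) + u) + (u + k) + k
  Un-nest:  m + m + t(s((u + m) + u), m) + u + u + k + k
  Canonicalize subterm:  t(s((u + m) + u), m)  →  t(s(m), m)
  Units out:  drop u (×2)
  Order the arguments:  k + k + m + m + t(s(m), m)

Answer: no — k + k + m + s(m) + t(m, m) vs k + k + m + m + t(s(m), m)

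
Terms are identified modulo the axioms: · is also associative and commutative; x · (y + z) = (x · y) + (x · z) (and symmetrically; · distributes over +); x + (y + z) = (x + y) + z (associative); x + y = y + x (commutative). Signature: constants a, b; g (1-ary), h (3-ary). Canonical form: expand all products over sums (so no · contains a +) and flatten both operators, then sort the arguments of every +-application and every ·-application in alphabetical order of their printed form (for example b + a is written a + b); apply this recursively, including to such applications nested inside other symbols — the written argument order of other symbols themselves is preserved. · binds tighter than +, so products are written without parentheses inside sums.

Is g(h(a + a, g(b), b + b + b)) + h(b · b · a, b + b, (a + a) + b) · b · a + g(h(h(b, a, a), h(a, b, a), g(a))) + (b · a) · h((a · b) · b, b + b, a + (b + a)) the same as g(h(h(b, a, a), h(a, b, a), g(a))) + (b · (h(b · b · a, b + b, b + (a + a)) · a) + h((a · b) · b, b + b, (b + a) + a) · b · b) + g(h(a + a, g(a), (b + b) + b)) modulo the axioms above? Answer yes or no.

Answer: no — a · b · h(a · b · b, b + b, a + a + b) + a · b · h(a · b · b, b + b, a + a + b) + g(h(a + a, g(b), b + b + b)) + g(h(h(b, a, a), h(a, b, a), g(a))) vs a · b · h(a · b · b, b + b, a + a + b) + b · b · h(a · b · b, b + b, a + a + b) + g(h(a + a, g(a), b + b + b)) + g(h(h(b, a, a), h(a, b, a), g(a)))

Derivation:
Left:  g(h(a + a, g(b), b + b + b)) + h(b · b · a, b + b, (a + a) + b) · b · a + g(h(h(b, a, a), h(a, b, a), g(a))) + (b · a) · h((a · b) · b, b + b, a + (b + a))
  Un-nest:  g(h(a + a, g(b), b + b + b)) + a · b · h(a · b · b, b + b, a + a + b) + g(h(h(b, a, a), h(a, b, a), g(a))) + a · b · h(a · b · b, b + b, a + a + b)
  Order the arguments:  a · b · h(a · b · b, b + b, a + a + b) + a · b · h(a · b · b, b + b, a + a + b) + g(h(a + a, g(b), b + b + b)) + g(h(h(b, a, a), h(a, b, a), g(a)))
Right:  g(h(h(b, a, a), h(a, b, a), g(a))) + (b · (h(b · b · a, b + b, b + (a + a)) · a) + h((a · b) · b, b + b, (b + a) + a) · b · b) + g(h(a + a, g(a), (b + b) + b))
  Merge nested applications:  g(h(h(b, a, a), h(a, b, a), g(a))) + a · b · h(a · b · b, b + b, a + a + b) + b · b · h(a · b · b, b + b, a + a + b) + g(h(a + a, g(a), b + b + b))
  Order the arguments:  a · b · h(a · b · b, b + b, a + a + b) + b · b · h(a · b · b, b + b, a + a + b) + g(h(a + a, g(a), b + b + b)) + g(h(h(b, a, a), h(a, b, a), g(a)))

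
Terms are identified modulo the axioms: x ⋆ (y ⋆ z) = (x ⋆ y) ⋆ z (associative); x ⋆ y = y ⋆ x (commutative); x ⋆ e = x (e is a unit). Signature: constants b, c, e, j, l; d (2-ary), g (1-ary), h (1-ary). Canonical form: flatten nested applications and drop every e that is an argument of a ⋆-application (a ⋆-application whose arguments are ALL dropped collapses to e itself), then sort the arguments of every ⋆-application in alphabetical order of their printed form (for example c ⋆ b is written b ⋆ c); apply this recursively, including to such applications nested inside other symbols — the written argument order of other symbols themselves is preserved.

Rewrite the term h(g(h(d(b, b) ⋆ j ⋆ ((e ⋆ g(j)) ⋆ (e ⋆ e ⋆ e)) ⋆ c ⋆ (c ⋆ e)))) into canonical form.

Answer: h(g(h(c ⋆ c ⋆ d(b, b) ⋆ g(j) ⋆ j)))

Derivation:
Descend into:  d(b, b) ⋆ j ⋆ ((e ⋆ g(j)) ⋆ (e ⋆ e ⋆ e)) ⋆ c ⋆ (c ⋆ e)
Un-nest:  d(b, b) ⋆ j ⋆ e ⋆ g(j) ⋆ e ⋆ e ⋆ e ⋆ c ⋆ c ⋆ e
Drop the unit:  drop e (×5)
Sort arguments:  c ⋆ c ⋆ d(b, b) ⋆ g(j) ⋆ j
Put back:  h(g(h(c ⋆ c ⋆ d(b, b) ⋆ g(j) ⋆ j)))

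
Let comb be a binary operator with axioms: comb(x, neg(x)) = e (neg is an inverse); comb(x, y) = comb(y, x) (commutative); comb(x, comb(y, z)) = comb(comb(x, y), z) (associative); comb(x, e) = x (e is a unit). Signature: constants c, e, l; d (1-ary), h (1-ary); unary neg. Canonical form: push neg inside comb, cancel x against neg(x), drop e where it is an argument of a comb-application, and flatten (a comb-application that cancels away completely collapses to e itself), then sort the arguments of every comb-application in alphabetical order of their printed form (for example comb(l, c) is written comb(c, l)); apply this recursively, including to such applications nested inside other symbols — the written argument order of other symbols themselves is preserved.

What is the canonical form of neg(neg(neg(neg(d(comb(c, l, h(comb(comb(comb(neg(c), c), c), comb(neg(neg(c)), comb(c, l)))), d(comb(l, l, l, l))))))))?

Answer: d(comb(c, d(comb(l, l, l, l)), h(comb(c, c, c, l)), l))

Derivation:
Push neg inside:  distribute neg over comb and collapse double neg
Combine occurrences:  d(comb(c, d(comb(l, l, l, l)), h(comb(c, c, c, l)), l))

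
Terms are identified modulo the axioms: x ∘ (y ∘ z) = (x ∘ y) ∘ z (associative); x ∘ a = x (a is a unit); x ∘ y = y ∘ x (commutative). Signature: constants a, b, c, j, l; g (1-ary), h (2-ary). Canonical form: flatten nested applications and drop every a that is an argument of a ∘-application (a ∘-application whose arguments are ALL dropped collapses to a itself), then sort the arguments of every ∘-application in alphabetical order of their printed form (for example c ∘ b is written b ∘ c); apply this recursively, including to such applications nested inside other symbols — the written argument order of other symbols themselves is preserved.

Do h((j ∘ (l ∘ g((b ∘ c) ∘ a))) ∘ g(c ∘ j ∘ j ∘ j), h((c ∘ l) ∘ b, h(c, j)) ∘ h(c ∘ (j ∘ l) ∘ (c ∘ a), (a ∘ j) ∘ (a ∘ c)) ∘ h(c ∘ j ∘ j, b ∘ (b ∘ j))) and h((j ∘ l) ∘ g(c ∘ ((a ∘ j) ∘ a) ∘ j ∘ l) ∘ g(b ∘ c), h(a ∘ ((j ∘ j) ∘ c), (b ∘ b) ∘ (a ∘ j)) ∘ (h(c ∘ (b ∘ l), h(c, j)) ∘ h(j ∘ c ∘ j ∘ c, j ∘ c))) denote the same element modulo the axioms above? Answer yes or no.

Answer: no — h(g(b ∘ c) ∘ g(c ∘ j ∘ j ∘ j) ∘ j ∘ l, h(b ∘ c ∘ l, h(c, j)) ∘ h(c ∘ c ∘ j ∘ l, c ∘ j) ∘ h(c ∘ j ∘ j, b ∘ b ∘ j)) vs h(g(b ∘ c) ∘ g(c ∘ j ∘ j ∘ l) ∘ j ∘ l, h(b ∘ c ∘ l, h(c, j)) ∘ h(c ∘ c ∘ j ∘ j, c ∘ j) ∘ h(c ∘ j ∘ j, b ∘ b ∘ j))

Derivation:
Left:  h((j ∘ (l ∘ g((b ∘ c) ∘ a))) ∘ g(c ∘ j ∘ j ∘ j), h((c ∘ l) ∘ b, h(c, j)) ∘ h(c ∘ (j ∘ l) ∘ (c ∘ a), (a ∘ j) ∘ (a ∘ c)) ∘ h(c ∘ j ∘ j, b ∘ (b ∘ j)))
  Descend into:  h((c ∘ l) ∘ b, h(c, j)) ∘ h(c ∘ (j ∘ l) ∘ (c ∘ a), (a ∘ j) ∘ (a ∘ c)) ∘ h(c ∘ j ∘ j, b ∘ (b ∘ j))
  Simplify inside:  h((c ∘ l) ∘ b, h(c, j))  →  h(b ∘ c ∘ l, h(c, j))
  Simplify inside:  h(c ∘ (j ∘ l) ∘ (c ∘ a), (a ∘ j) ∘ (a ∘ c))  →  h(c ∘ c ∘ j ∘ l, c ∘ j)
  Canonicalize subterm:  h(c ∘ j ∘ j, b ∘ (b ∘ j))  →  h(c ∘ j ∘ j, b ∘ b ∘ j)
  Sort arguments:  h(b ∘ c ∘ l, h(c, j)) ∘ h(c ∘ c ∘ j ∘ l, c ∘ j) ∘ h(c ∘ j ∘ j, b ∘ b ∘ j)
  Reassemble:  h(g(b ∘ c) ∘ g(c ∘ j ∘ j ∘ j) ∘ j ∘ l, h(b ∘ c ∘ l, h(c, j)) ∘ h(c ∘ c ∘ j ∘ l, c ∘ j) ∘ h(c ∘ j ∘ j, b ∘ b ∘ j))
Right:  h((j ∘ l) ∘ g(c ∘ ((a ∘ j) ∘ a) ∘ j ∘ l) ∘ g(b ∘ c), h(a ∘ ((j ∘ j) ∘ c), (b ∘ b) ∘ (a ∘ j)) ∘ (h(c ∘ (b ∘ l), h(c, j)) ∘ h(j ∘ c ∘ j ∘ c, j ∘ c)))
  Descend into:  h(a ∘ ((j ∘ j) ∘ c), (b ∘ b) ∘ (a ∘ j)) ∘ (h(c ∘ (b ∘ l), h(c, j)) ∘ h(j ∘ c ∘ j ∘ c, j ∘ c))
  Merge nested applications:  h(a ∘ ((j ∘ j) ∘ c), (b ∘ b) ∘ (a ∘ j)) ∘ h(c ∘ (b ∘ l), h(c, j)) ∘ h(j ∘ c ∘ j ∘ c, j ∘ c)
  Simplify inside:  h(a ∘ ((j ∘ j) ∘ c), (b ∘ b) ∘ (a ∘ j))  →  h(c ∘ j ∘ j, b ∘ b ∘ j)
  Inside:  h(c ∘ (b ∘ l), h(c, j))  →  h(b ∘ c ∘ l, h(c, j))
  Simplify inside:  h(j ∘ c ∘ j ∘ c, j ∘ c)  →  h(c ∘ c ∘ j ∘ j, c ∘ j)
  Sort:  h(b ∘ c ∘ l, h(c, j)) ∘ h(c ∘ c ∘ j ∘ j, c ∘ j) ∘ h(c ∘ j ∘ j, b ∘ b ∘ j)
  Rebuild:  h(g(b ∘ c) ∘ g(c ∘ j ∘ j ∘ l) ∘ j ∘ l, h(b ∘ c ∘ l, h(c, j)) ∘ h(c ∘ c ∘ j ∘ j, c ∘ j) ∘ h(c ∘ j ∘ j, b ∘ b ∘ j))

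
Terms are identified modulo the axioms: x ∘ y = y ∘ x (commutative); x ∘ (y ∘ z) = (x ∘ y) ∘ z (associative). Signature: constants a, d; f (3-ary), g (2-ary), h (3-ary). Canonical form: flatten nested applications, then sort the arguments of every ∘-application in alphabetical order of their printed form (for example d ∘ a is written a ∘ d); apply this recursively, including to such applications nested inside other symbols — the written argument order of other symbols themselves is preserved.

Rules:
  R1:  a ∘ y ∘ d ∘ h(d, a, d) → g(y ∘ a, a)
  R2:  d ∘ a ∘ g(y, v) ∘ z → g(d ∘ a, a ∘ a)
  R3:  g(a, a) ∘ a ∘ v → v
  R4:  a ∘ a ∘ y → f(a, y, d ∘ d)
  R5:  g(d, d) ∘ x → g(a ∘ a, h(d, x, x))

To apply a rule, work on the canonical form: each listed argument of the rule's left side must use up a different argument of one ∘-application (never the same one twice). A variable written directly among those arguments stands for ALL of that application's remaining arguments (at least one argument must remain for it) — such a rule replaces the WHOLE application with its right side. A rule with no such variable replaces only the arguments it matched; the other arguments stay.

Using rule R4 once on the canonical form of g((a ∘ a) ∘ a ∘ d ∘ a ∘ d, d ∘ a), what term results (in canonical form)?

Answer: g(f(a, a ∘ a ∘ d ∘ d, d ∘ d), a ∘ d)

Derivation:
Canonical form:  g(a ∘ a ∘ a ∘ a ∘ d ∘ d, a ∘ d)
Match R4:  consume a, a;  y := a ∘ a ∘ d ∘ d
The variable takes the whole remainder — replace the entire application.
New term:  g(f(a, a ∘ a ∘ d ∘ d, d ∘ d), a ∘ d)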